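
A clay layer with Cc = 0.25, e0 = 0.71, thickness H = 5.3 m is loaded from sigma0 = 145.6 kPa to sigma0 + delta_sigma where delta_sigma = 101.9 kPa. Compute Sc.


Result: 0.1785 m

Derivation:
Using Sc = Cc * H / (1 + e0) * log10((sigma0 + delta_sigma) / sigma0)
Stress ratio = (145.6 + 101.9) / 145.6 = 1.69986
log10(1.69986) = 0.230414
Cc * H / (1 + e0) = 0.25 * 5.3 / (1 + 0.71) = 0.774854
Sc = 0.774854 * 0.230414
Sc = 0.1785 m


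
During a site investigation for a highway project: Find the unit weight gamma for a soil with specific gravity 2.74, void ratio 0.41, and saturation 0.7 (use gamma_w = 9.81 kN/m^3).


Using gamma = gamma_w * (Gs + S*e) / (1 + e)
Numerator: Gs + S*e = 2.74 + 0.7*0.41 = 3.027
Denominator: 1 + e = 1 + 0.41 = 1.41
gamma = 9.81 * 3.027 / 1.41
gamma = 21.06 kN/m^3


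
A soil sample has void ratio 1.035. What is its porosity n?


Result: 0.5086

Derivation:
Using the relation n = e / (1 + e)
n = 1.035 / (1 + 1.035)
n = 1.035 / 2.035
n = 0.5086


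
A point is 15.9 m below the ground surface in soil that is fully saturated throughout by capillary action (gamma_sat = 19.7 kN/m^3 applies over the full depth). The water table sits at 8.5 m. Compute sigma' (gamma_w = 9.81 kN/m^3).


Total stress = gamma_sat * depth
sigma = 19.7 * 15.9 = 313.23 kPa
Pore water pressure u = gamma_w * (depth - d_wt)
u = 9.81 * (15.9 - 8.5) = 72.594 kPa
Effective stress = sigma - u
sigma' = 313.23 - 72.594 = 240.64 kPa


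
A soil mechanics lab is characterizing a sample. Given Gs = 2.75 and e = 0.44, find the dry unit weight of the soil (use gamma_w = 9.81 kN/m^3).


Result: 18.734 kN/m^3

Derivation:
Using gamma_d = Gs * gamma_w / (1 + e)
gamma_d = 2.75 * 9.81 / (1 + 0.44)
gamma_d = 2.75 * 9.81 / 1.44
gamma_d = 18.734 kN/m^3


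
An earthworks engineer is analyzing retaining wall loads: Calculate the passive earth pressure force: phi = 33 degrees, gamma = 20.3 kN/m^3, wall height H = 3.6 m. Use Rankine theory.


Compute passive earth pressure coefficient:
Kp = tan^2(45 + phi/2) = tan^2(61.5) = 3.39212
Compute passive force:
Pp = 0.5 * Kp * gamma * H^2
Pp = 0.5 * 3.39212 * 20.3 * 3.6^2
Pp = 446.21 kN/m


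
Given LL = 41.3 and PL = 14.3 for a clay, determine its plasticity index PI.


Result: 27.0

Derivation:
Using PI = LL - PL
PI = 41.3 - 14.3
PI = 27.0


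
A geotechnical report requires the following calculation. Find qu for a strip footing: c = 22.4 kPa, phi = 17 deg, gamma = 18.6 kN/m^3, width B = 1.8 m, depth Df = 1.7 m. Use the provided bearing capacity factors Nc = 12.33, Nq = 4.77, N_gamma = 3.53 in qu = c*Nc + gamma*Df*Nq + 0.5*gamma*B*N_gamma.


Compute qu = c*Nc + gamma*Df*Nq + 0.5*gamma*B*N_gamma
Term 1: 22.4 * 12.33 = 276.192
Term 2: 18.6 * 1.7 * 4.77 = 150.8274
Term 3: 0.5 * 18.6 * 1.8 * 3.53 = 59.0922
qu = 276.192 + 150.8274 + 59.0922
qu = 486.11 kPa


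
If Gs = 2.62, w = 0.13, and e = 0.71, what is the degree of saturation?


Using S = Gs * w / e
S = 2.62 * 0.13 / 0.71
S = 0.4797


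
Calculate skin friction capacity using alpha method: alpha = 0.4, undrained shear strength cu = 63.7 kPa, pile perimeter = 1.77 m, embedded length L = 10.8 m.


Result: 487.08 kN

Derivation:
Using Qs = alpha * cu * perimeter * L
Qs = 0.4 * 63.7 * 1.77 * 10.8
Qs = 487.08 kN


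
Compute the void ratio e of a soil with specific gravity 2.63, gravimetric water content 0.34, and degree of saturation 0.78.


Using the relation e = Gs * w / S
e = 2.63 * 0.34 / 0.78
e = 1.1464


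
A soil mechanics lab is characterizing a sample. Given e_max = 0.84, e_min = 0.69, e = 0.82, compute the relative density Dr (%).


Using Dr = (e_max - e) / (e_max - e_min) * 100
e_max - e = 0.84 - 0.82 = 0.02
e_max - e_min = 0.84 - 0.69 = 0.15
Dr = 0.02 / 0.15 * 100
Dr = 13.33 %


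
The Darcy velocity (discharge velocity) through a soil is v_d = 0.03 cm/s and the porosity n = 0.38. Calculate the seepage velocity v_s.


Using v_s = v_d / n
v_s = 0.03 / 0.38
v_s = 0.07895 cm/s


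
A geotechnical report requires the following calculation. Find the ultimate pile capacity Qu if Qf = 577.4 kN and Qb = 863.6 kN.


Result: 1441.0 kN

Derivation:
Using Qu = Qf + Qb
Qu = 577.4 + 863.6
Qu = 1441.0 kN


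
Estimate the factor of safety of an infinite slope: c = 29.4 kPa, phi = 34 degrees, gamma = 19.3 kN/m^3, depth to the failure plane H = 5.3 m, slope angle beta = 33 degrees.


Using Fs = c / (gamma*H*sin(beta)*cos(beta)) + tan(phi)/tan(beta)
Cohesion contribution = 29.4 / (19.3*5.3*sin(33)*cos(33))
Cohesion contribution = 0.629237
Friction contribution = tan(34)/tan(33) = 1.03865
Fs = 0.629237 + 1.03865
Fs = 1.668


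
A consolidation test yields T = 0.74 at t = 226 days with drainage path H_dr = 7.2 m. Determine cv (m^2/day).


Result: 0.16974 m^2/day

Derivation:
Using cv = T * H_dr^2 / t
H_dr^2 = 7.2^2 = 51.84
cv = 0.74 * 51.84 / 226
cv = 0.16974 m^2/day


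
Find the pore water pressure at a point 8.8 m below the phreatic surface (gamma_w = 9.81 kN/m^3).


Using u = gamma_w * h_w
u = 9.81 * 8.8
u = 86.33 kPa


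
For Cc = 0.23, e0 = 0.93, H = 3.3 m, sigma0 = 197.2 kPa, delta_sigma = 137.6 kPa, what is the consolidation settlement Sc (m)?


Using Sc = Cc * H / (1 + e0) * log10((sigma0 + delta_sigma) / sigma0)
Stress ratio = (197.2 + 137.6) / 197.2 = 1.69777
log10(1.69777) = 0.229879
Cc * H / (1 + e0) = 0.23 * 3.3 / (1 + 0.93) = 0.393264
Sc = 0.393264 * 0.229879
Sc = 0.0904 m


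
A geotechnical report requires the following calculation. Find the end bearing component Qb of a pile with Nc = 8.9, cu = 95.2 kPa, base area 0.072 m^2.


Using Qb = Nc * cu * Ab
Qb = 8.9 * 95.2 * 0.072
Qb = 61.0 kN


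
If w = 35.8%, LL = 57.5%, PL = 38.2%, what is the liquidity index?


Result: -0.124

Derivation:
First compute the plasticity index:
PI = LL - PL = 57.5 - 38.2 = 19.3
Then compute the liquidity index:
LI = (w - PL) / PI
LI = (35.8 - 38.2) / 19.3
LI = -0.124


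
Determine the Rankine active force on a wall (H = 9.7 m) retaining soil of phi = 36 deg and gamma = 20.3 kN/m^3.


Compute active earth pressure coefficient:
Ka = tan^2(45 - phi/2) = tan^2(27.0) = 0.259616
Compute active force:
Pa = 0.5 * Ka * gamma * H^2
Pa = 0.5 * 0.259616 * 20.3 * 9.7^2
Pa = 247.94 kN/m


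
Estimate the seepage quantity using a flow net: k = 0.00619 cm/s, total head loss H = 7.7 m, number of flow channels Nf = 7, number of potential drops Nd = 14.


Result: 0.0002383 m^3/s per m

Derivation:
Convert k to m/s for unit consistency with H:
k = 0.00619 cm/s = 0.00619 / 100 m/s = 6.19e-05 m/s
Using q = k * H * Nf / Nd
Nf / Nd = 7 / 14 = 0.5
q = 6.19e-05 * 7.7 * 0.5
q = 0.0002383 m^3/s per m


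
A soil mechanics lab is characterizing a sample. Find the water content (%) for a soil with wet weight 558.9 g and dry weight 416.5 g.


Result: 34.19 %

Derivation:
Using w = (m_wet - m_dry) / m_dry * 100
m_wet - m_dry = 558.9 - 416.5 = 142.4 g
w = 142.4 / 416.5 * 100
w = 34.19 %


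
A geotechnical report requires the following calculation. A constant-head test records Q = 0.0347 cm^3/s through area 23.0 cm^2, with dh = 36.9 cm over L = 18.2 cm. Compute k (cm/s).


Compute hydraulic gradient:
i = dh / L = 36.9 / 18.2 = 2.02747
Then apply Darcy's law:
k = Q / (A * i)
k = 0.0347 / (23.0 * 2.02747)
k = 0.0347 / 46.6319
k = 0.000744 cm/s


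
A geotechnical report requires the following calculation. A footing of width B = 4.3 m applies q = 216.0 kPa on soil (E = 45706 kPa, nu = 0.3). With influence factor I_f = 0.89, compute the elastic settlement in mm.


Result: 16.458 mm

Derivation:
Using Se = q * B * (1 - nu^2) * I_f / E
1 - nu^2 = 1 - 0.3^2 = 0.91
Se = 216.0 * 4.3 * 0.91 * 0.89 / 45706
Se = 0.016458 m
Convert to mm: Se = 0.016458 * 1000 = 16.458 mm


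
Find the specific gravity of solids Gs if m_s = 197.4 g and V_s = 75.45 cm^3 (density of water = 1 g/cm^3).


Result: 2.616

Derivation:
Using Gs = m_s / (V_s * rho_w)
Since rho_w = 1 g/cm^3:
Gs = 197.4 / 75.45
Gs = 2.616


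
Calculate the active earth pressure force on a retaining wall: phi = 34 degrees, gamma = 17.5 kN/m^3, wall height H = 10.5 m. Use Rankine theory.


Compute active earth pressure coefficient:
Ka = tan^2(45 - phi/2) = tan^2(28.0) = 0.282715
Compute active force:
Pa = 0.5 * Ka * gamma * H^2
Pa = 0.5 * 0.282715 * 17.5 * 10.5^2
Pa = 272.73 kN/m


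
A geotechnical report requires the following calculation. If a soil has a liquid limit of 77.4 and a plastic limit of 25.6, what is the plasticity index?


Using PI = LL - PL
PI = 77.4 - 25.6
PI = 51.8


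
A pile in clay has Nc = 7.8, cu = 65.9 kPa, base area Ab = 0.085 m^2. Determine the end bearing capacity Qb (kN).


Using Qb = Nc * cu * Ab
Qb = 7.8 * 65.9 * 0.085
Qb = 43.69 kN


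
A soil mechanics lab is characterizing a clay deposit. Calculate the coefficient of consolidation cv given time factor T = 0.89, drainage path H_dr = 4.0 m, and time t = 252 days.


Using cv = T * H_dr^2 / t
H_dr^2 = 4.0^2 = 16.0
cv = 0.89 * 16.0 / 252
cv = 0.05651 m^2/day


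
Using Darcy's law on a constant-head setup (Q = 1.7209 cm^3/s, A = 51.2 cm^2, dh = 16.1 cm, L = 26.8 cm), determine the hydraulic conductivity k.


Result: 0.055949 cm/s

Derivation:
Compute hydraulic gradient:
i = dh / L = 16.1 / 26.8 = 0.600746
Then apply Darcy's law:
k = Q / (A * i)
k = 1.7209 / (51.2 * 0.600746)
k = 1.7209 / 30.7582
k = 0.055949 cm/s


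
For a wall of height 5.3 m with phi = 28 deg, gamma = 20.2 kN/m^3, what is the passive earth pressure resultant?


Compute passive earth pressure coefficient:
Kp = tan^2(45 + phi/2) = tan^2(59.0) = 2.769826
Compute passive force:
Pp = 0.5 * Kp * gamma * H^2
Pp = 0.5 * 2.769826 * 20.2 * 5.3^2
Pp = 785.82 kN/m


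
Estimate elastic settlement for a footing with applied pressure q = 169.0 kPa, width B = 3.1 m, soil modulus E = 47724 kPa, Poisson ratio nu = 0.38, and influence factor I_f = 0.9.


Using Se = q * B * (1 - nu^2) * I_f / E
1 - nu^2 = 1 - 0.38^2 = 0.8556
Se = 169.0 * 3.1 * 0.8556 * 0.9 / 47724
Se = 0.008453 m
Convert to mm: Se = 0.008453 * 1000 = 8.453 mm


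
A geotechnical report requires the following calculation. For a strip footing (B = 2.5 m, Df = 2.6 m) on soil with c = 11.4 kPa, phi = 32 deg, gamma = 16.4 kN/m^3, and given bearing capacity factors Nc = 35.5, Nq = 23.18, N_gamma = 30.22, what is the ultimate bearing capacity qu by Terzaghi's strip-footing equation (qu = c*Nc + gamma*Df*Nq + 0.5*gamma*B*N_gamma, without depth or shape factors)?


Compute qu = c*Nc + gamma*Df*Nq + 0.5*gamma*B*N_gamma
Term 1: 11.4 * 35.5 = 404.7
Term 2: 16.4 * 2.6 * 23.18 = 988.3952
Term 3: 0.5 * 16.4 * 2.5 * 30.22 = 619.51
qu = 404.7 + 988.3952 + 619.51
qu = 2012.61 kPa


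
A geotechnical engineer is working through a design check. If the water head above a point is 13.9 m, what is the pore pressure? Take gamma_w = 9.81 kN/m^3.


Using u = gamma_w * h_w
u = 9.81 * 13.9
u = 136.36 kPa


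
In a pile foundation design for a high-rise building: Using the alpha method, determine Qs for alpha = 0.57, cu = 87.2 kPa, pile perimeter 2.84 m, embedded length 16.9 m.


Result: 2385.59 kN

Derivation:
Using Qs = alpha * cu * perimeter * L
Qs = 0.57 * 87.2 * 2.84 * 16.9
Qs = 2385.59 kN


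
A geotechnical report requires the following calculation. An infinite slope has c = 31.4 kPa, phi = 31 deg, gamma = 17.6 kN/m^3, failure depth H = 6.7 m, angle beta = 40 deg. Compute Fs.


Result: 1.257

Derivation:
Using Fs = c / (gamma*H*sin(beta)*cos(beta)) + tan(phi)/tan(beta)
Cohesion contribution = 31.4 / (17.6*6.7*sin(40)*cos(40))
Cohesion contribution = 0.54078
Friction contribution = tan(31)/tan(40) = 0.716078
Fs = 0.54078 + 0.716078
Fs = 1.257


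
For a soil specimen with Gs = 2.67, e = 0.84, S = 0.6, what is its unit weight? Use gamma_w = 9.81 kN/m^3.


Using gamma = gamma_w * (Gs + S*e) / (1 + e)
Numerator: Gs + S*e = 2.67 + 0.6*0.84 = 3.174
Denominator: 1 + e = 1 + 0.84 = 1.84
gamma = 9.81 * 3.174 / 1.84
gamma = 16.922 kN/m^3


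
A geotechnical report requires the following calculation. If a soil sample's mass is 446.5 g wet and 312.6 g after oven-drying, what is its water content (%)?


Result: 42.83 %

Derivation:
Using w = (m_wet - m_dry) / m_dry * 100
m_wet - m_dry = 446.5 - 312.6 = 133.9 g
w = 133.9 / 312.6 * 100
w = 42.83 %


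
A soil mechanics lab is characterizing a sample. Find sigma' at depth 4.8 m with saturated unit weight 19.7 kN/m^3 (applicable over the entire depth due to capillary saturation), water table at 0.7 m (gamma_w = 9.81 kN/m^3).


Total stress = gamma_sat * depth
sigma = 19.7 * 4.8 = 94.56 kPa
Pore water pressure u = gamma_w * (depth - d_wt)
u = 9.81 * (4.8 - 0.7) = 40.221 kPa
Effective stress = sigma - u
sigma' = 94.56 - 40.221 = 54.34 kPa


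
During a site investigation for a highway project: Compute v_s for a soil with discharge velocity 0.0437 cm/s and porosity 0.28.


Using v_s = v_d / n
v_s = 0.0437 / 0.28
v_s = 0.15607 cm/s


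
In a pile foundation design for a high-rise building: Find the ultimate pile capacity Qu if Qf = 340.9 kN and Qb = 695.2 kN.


Using Qu = Qf + Qb
Qu = 340.9 + 695.2
Qu = 1036.1 kN


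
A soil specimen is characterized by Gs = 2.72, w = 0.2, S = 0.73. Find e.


Using the relation e = Gs * w / S
e = 2.72 * 0.2 / 0.73
e = 0.7452


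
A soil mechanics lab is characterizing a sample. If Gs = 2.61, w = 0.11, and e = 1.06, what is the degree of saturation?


Result: 0.2708

Derivation:
Using S = Gs * w / e
S = 2.61 * 0.11 / 1.06
S = 0.2708


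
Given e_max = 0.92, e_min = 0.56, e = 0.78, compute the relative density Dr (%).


Result: 38.89 %

Derivation:
Using Dr = (e_max - e) / (e_max - e_min) * 100
e_max - e = 0.92 - 0.78 = 0.14
e_max - e_min = 0.92 - 0.56 = 0.36
Dr = 0.14 / 0.36 * 100
Dr = 38.89 %


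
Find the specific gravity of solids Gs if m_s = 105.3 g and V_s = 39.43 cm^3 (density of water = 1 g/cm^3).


Result: 2.671

Derivation:
Using Gs = m_s / (V_s * rho_w)
Since rho_w = 1 g/cm^3:
Gs = 105.3 / 39.43
Gs = 2.671


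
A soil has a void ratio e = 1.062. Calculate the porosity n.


Result: 0.515

Derivation:
Using the relation n = e / (1 + e)
n = 1.062 / (1 + 1.062)
n = 1.062 / 2.062
n = 0.515


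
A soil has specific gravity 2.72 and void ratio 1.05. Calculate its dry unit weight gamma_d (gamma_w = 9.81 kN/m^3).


Using gamma_d = Gs * gamma_w / (1 + e)
gamma_d = 2.72 * 9.81 / (1 + 1.05)
gamma_d = 2.72 * 9.81 / 2.05
gamma_d = 13.016 kN/m^3


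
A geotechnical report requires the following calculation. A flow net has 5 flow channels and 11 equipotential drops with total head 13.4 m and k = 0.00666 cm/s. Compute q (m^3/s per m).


Result: 0.0004057 m^3/s per m

Derivation:
Convert k to m/s for unit consistency with H:
k = 0.00666 cm/s = 0.00666 / 100 m/s = 6.66e-05 m/s
Using q = k * H * Nf / Nd
Nf / Nd = 5 / 11 = 0.4545
q = 6.66e-05 * 13.4 * 0.4545
q = 0.0004057 m^3/s per m


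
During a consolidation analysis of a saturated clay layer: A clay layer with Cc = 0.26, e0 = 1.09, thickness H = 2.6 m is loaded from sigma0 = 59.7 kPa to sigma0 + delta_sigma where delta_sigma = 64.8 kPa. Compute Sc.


Using Sc = Cc * H / (1 + e0) * log10((sigma0 + delta_sigma) / sigma0)
Stress ratio = (59.7 + 64.8) / 59.7 = 2.08543
log10(2.08543) = 0.319195
Cc * H / (1 + e0) = 0.26 * 2.6 / (1 + 1.09) = 0.323445
Sc = 0.323445 * 0.319195
Sc = 0.1032 m


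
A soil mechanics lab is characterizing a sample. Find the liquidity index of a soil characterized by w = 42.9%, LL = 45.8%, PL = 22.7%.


Result: 0.874

Derivation:
First compute the plasticity index:
PI = LL - PL = 45.8 - 22.7 = 23.1
Then compute the liquidity index:
LI = (w - PL) / PI
LI = (42.9 - 22.7) / 23.1
LI = 0.874


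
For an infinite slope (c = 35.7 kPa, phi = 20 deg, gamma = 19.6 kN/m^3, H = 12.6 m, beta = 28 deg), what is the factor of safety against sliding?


Using Fs = c / (gamma*H*sin(beta)*cos(beta)) + tan(phi)/tan(beta)
Cohesion contribution = 35.7 / (19.6*12.6*sin(28)*cos(28))
Cohesion contribution = 0.348736
Friction contribution = tan(20)/tan(28) = 0.684528
Fs = 0.348736 + 0.684528
Fs = 1.033


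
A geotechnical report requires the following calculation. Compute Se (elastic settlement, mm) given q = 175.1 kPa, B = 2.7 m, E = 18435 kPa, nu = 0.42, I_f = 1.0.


Result: 21.121 mm

Derivation:
Using Se = q * B * (1 - nu^2) * I_f / E
1 - nu^2 = 1 - 0.42^2 = 0.8236
Se = 175.1 * 2.7 * 0.8236 * 1.0 / 18435
Se = 0.021121 m
Convert to mm: Se = 0.021121 * 1000 = 21.121 mm


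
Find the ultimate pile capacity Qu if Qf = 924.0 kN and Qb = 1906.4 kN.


Result: 2830.4 kN

Derivation:
Using Qu = Qf + Qb
Qu = 924.0 + 1906.4
Qu = 2830.4 kN


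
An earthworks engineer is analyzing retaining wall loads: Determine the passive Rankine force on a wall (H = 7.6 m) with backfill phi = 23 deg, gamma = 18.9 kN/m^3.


Compute passive earth pressure coefficient:
Kp = tan^2(45 + phi/2) = tan^2(56.5) = 2.282623
Compute passive force:
Pp = 0.5 * Kp * gamma * H^2
Pp = 0.5 * 2.282623 * 18.9 * 7.6^2
Pp = 1245.93 kN/m


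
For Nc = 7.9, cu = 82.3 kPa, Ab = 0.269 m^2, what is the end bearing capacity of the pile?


Using Qb = Nc * cu * Ab
Qb = 7.9 * 82.3 * 0.269
Qb = 174.9 kN


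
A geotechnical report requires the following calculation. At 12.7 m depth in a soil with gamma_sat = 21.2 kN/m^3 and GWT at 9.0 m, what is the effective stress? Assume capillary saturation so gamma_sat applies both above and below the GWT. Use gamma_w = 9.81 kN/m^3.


Result: 232.94 kPa

Derivation:
Total stress = gamma_sat * depth
sigma = 21.2 * 12.7 = 269.24 kPa
Pore water pressure u = gamma_w * (depth - d_wt)
u = 9.81 * (12.7 - 9.0) = 36.297 kPa
Effective stress = sigma - u
sigma' = 269.24 - 36.297 = 232.94 kPa


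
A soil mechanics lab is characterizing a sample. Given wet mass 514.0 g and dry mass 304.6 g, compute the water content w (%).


Using w = (m_wet - m_dry) / m_dry * 100
m_wet - m_dry = 514.0 - 304.6 = 209.4 g
w = 209.4 / 304.6 * 100
w = 68.75 %


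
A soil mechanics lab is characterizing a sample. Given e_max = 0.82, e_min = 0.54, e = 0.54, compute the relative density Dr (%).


Result: 100.0 %

Derivation:
Using Dr = (e_max - e) / (e_max - e_min) * 100
e_max - e = 0.82 - 0.54 = 0.28
e_max - e_min = 0.82 - 0.54 = 0.28
Dr = 0.28 / 0.28 * 100
Dr = 100.0 %


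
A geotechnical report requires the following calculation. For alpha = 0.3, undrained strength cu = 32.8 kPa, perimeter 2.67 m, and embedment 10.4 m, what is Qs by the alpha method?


Using Qs = alpha * cu * perimeter * L
Qs = 0.3 * 32.8 * 2.67 * 10.4
Qs = 273.24 kN


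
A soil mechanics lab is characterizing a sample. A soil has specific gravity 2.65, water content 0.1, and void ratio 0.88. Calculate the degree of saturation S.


Using S = Gs * w / e
S = 2.65 * 0.1 / 0.88
S = 0.3011


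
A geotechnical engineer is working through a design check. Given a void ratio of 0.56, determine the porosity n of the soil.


Using the relation n = e / (1 + e)
n = 0.56 / (1 + 0.56)
n = 0.56 / 1.56
n = 0.359


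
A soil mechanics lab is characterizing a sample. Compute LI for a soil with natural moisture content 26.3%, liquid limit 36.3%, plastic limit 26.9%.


Result: -0.064

Derivation:
First compute the plasticity index:
PI = LL - PL = 36.3 - 26.9 = 9.4
Then compute the liquidity index:
LI = (w - PL) / PI
LI = (26.3 - 26.9) / 9.4
LI = -0.064


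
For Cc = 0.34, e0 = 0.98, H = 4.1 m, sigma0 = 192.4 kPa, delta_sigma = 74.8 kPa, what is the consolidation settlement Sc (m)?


Result: 0.1004 m

Derivation:
Using Sc = Cc * H / (1 + e0) * log10((sigma0 + delta_sigma) / sigma0)
Stress ratio = (192.4 + 74.8) / 192.4 = 1.38877
log10(1.38877) = 0.142631
Cc * H / (1 + e0) = 0.34 * 4.1 / (1 + 0.98) = 0.70404
Sc = 0.70404 * 0.142631
Sc = 0.1004 m


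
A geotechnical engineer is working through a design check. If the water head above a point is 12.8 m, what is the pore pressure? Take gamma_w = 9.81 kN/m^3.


Using u = gamma_w * h_w
u = 9.81 * 12.8
u = 125.57 kPa


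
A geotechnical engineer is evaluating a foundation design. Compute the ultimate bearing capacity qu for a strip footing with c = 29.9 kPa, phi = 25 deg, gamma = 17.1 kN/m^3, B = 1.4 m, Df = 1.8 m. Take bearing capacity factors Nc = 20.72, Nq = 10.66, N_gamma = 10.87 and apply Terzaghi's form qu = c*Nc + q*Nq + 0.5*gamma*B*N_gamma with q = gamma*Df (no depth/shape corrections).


Compute qu = c*Nc + gamma*Df*Nq + 0.5*gamma*B*N_gamma
Term 1: 29.9 * 20.72 = 619.528
Term 2: 17.1 * 1.8 * 10.66 = 328.1148
Term 3: 0.5 * 17.1 * 1.4 * 10.87 = 130.1139
qu = 619.528 + 328.1148 + 130.1139
qu = 1077.76 kPa


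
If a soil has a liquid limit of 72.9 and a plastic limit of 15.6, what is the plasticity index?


Using PI = LL - PL
PI = 72.9 - 15.6
PI = 57.3


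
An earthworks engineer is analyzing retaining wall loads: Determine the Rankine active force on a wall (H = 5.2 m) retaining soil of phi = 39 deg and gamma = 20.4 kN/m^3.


Compute active earth pressure coefficient:
Ka = tan^2(45 - phi/2) = tan^2(25.5) = 0.227506
Compute active force:
Pa = 0.5 * Ka * gamma * H^2
Pa = 0.5 * 0.227506 * 20.4 * 5.2^2
Pa = 62.75 kN/m


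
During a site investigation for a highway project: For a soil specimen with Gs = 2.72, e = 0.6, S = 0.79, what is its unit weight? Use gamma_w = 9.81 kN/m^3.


Using gamma = gamma_w * (Gs + S*e) / (1 + e)
Numerator: Gs + S*e = 2.72 + 0.79*0.6 = 3.194
Denominator: 1 + e = 1 + 0.6 = 1.6
gamma = 9.81 * 3.194 / 1.6
gamma = 19.583 kN/m^3


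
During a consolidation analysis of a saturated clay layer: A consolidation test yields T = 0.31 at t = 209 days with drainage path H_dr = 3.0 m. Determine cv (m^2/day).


Result: 0.01335 m^2/day

Derivation:
Using cv = T * H_dr^2 / t
H_dr^2 = 3.0^2 = 9.0
cv = 0.31 * 9.0 / 209
cv = 0.01335 m^2/day


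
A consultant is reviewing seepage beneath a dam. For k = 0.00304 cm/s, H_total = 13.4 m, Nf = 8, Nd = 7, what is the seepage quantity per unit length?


Convert k to m/s for unit consistency with H:
k = 0.00304 cm/s = 0.00304 / 100 m/s = 3.04e-05 m/s
Using q = k * H * Nf / Nd
Nf / Nd = 8 / 7 = 1.1429
q = 3.04e-05 * 13.4 * 1.1429
q = 0.0004656 m^3/s per m


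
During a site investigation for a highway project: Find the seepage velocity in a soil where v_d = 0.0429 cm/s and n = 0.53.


Using v_s = v_d / n
v_s = 0.0429 / 0.53
v_s = 0.08094 cm/s


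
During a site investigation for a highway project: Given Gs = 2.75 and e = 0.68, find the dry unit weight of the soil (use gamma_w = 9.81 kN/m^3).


Using gamma_d = Gs * gamma_w / (1 + e)
gamma_d = 2.75 * 9.81 / (1 + 0.68)
gamma_d = 2.75 * 9.81 / 1.68
gamma_d = 16.058 kN/m^3


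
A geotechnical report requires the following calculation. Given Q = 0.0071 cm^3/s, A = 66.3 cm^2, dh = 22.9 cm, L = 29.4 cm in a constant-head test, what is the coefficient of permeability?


Compute hydraulic gradient:
i = dh / L = 22.9 / 29.4 = 0.778912
Then apply Darcy's law:
k = Q / (A * i)
k = 0.0071 / (66.3 * 0.778912)
k = 0.0071 / 51.6418
k = 0.000137 cm/s


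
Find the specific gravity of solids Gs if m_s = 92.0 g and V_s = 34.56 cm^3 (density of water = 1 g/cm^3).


Result: 2.662

Derivation:
Using Gs = m_s / (V_s * rho_w)
Since rho_w = 1 g/cm^3:
Gs = 92.0 / 34.56
Gs = 2.662


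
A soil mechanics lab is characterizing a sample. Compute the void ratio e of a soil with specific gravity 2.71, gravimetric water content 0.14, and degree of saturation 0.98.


Using the relation e = Gs * w / S
e = 2.71 * 0.14 / 0.98
e = 0.3871


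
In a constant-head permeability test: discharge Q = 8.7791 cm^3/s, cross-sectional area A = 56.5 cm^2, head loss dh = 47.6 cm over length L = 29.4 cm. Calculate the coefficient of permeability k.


Compute hydraulic gradient:
i = dh / L = 47.6 / 29.4 = 1.61905
Then apply Darcy's law:
k = Q / (A * i)
k = 8.7791 / (56.5 * 1.61905)
k = 8.7791 / 91.4762
k = 0.095971 cm/s


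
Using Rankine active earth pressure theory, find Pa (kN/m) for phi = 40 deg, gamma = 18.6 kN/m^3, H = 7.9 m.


Compute active earth pressure coefficient:
Ka = tan^2(45 - phi/2) = tan^2(25.0) = 0.217443
Compute active force:
Pa = 0.5 * Ka * gamma * H^2
Pa = 0.5 * 0.217443 * 18.6 * 7.9^2
Pa = 126.21 kN/m


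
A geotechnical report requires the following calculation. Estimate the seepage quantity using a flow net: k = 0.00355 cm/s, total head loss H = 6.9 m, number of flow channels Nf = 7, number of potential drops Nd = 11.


Convert k to m/s for unit consistency with H:
k = 0.00355 cm/s = 0.00355 / 100 m/s = 3.55e-05 m/s
Using q = k * H * Nf / Nd
Nf / Nd = 7 / 11 = 0.6364
q = 3.55e-05 * 6.9 * 0.6364
q = 0.0001559 m^3/s per m


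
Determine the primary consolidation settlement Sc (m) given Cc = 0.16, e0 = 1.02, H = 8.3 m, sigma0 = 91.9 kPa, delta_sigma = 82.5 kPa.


Result: 0.1829 m

Derivation:
Using Sc = Cc * H / (1 + e0) * log10((sigma0 + delta_sigma) / sigma0)
Stress ratio = (91.9 + 82.5) / 91.9 = 1.89771
log10(1.89771) = 0.278231
Cc * H / (1 + e0) = 0.16 * 8.3 / (1 + 1.02) = 0.657426
Sc = 0.657426 * 0.278231
Sc = 0.1829 m


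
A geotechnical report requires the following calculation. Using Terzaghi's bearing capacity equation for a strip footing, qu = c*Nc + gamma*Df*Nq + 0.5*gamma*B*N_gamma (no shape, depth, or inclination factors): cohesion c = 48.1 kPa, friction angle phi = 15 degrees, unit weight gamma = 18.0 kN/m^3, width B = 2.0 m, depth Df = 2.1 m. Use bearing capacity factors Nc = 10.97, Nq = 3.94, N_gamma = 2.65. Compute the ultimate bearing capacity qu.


Compute qu = c*Nc + gamma*Df*Nq + 0.5*gamma*B*N_gamma
Term 1: 48.1 * 10.97 = 527.657
Term 2: 18.0 * 2.1 * 3.94 = 148.932
Term 3: 0.5 * 18.0 * 2.0 * 2.65 = 47.7
qu = 527.657 + 148.932 + 47.7
qu = 724.29 kPa


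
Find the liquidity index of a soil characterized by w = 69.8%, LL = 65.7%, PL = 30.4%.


First compute the plasticity index:
PI = LL - PL = 65.7 - 30.4 = 35.3
Then compute the liquidity index:
LI = (w - PL) / PI
LI = (69.8 - 30.4) / 35.3
LI = 1.116


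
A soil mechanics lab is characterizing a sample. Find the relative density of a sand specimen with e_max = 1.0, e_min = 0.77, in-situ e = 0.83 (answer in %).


Using Dr = (e_max - e) / (e_max - e_min) * 100
e_max - e = 1.0 - 0.83 = 0.17
e_max - e_min = 1.0 - 0.77 = 0.23
Dr = 0.17 / 0.23 * 100
Dr = 73.91 %


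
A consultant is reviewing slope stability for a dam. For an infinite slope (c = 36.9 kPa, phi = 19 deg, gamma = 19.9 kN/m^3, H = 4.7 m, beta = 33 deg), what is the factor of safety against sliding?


Using Fs = c / (gamma*H*sin(beta)*cos(beta)) + tan(phi)/tan(beta)
Cohesion contribution = 36.9 / (19.9*4.7*sin(33)*cos(33))
Cohesion contribution = 0.863725
Friction contribution = tan(19)/tan(33) = 0.530218
Fs = 0.863725 + 0.530218
Fs = 1.394


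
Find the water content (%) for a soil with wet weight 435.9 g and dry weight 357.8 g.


Using w = (m_wet - m_dry) / m_dry * 100
m_wet - m_dry = 435.9 - 357.8 = 78.1 g
w = 78.1 / 357.8 * 100
w = 21.83 %


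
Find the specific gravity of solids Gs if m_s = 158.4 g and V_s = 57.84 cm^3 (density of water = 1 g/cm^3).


Using Gs = m_s / (V_s * rho_w)
Since rho_w = 1 g/cm^3:
Gs = 158.4 / 57.84
Gs = 2.739


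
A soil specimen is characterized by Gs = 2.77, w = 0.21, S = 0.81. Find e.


Result: 0.7181

Derivation:
Using the relation e = Gs * w / S
e = 2.77 * 0.21 / 0.81
e = 0.7181


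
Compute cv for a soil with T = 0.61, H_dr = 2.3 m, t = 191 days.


Using cv = T * H_dr^2 / t
H_dr^2 = 2.3^2 = 5.29
cv = 0.61 * 5.29 / 191
cv = 0.01689 m^2/day


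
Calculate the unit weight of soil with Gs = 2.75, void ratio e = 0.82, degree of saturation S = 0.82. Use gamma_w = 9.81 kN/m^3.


Using gamma = gamma_w * (Gs + S*e) / (1 + e)
Numerator: Gs + S*e = 2.75 + 0.82*0.82 = 3.4224
Denominator: 1 + e = 1 + 0.82 = 1.82
gamma = 9.81 * 3.4224 / 1.82
gamma = 18.447 kN/m^3


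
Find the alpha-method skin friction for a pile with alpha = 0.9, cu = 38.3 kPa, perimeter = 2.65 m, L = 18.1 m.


Result: 1653.35 kN

Derivation:
Using Qs = alpha * cu * perimeter * L
Qs = 0.9 * 38.3 * 2.65 * 18.1
Qs = 1653.35 kN


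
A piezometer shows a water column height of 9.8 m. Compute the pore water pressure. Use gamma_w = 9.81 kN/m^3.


Result: 96.14 kPa

Derivation:
Using u = gamma_w * h_w
u = 9.81 * 9.8
u = 96.14 kPa


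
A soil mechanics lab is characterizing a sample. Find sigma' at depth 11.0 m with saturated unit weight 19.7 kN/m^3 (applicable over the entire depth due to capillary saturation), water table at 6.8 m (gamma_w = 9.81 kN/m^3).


Total stress = gamma_sat * depth
sigma = 19.7 * 11.0 = 216.7 kPa
Pore water pressure u = gamma_w * (depth - d_wt)
u = 9.81 * (11.0 - 6.8) = 41.202 kPa
Effective stress = sigma - u
sigma' = 216.7 - 41.202 = 175.5 kPa


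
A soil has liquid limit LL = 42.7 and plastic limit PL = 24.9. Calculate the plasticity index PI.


Result: 17.8

Derivation:
Using PI = LL - PL
PI = 42.7 - 24.9
PI = 17.8


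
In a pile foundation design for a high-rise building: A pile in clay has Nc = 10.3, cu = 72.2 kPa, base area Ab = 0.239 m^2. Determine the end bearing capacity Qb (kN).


Using Qb = Nc * cu * Ab
Qb = 10.3 * 72.2 * 0.239
Qb = 177.73 kN


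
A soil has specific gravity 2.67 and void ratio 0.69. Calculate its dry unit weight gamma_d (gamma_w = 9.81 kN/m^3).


Result: 15.499 kN/m^3

Derivation:
Using gamma_d = Gs * gamma_w / (1 + e)
gamma_d = 2.67 * 9.81 / (1 + 0.69)
gamma_d = 2.67 * 9.81 / 1.69
gamma_d = 15.499 kN/m^3


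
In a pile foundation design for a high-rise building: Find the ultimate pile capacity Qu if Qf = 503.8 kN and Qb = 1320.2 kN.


Result: 1824.0 kN

Derivation:
Using Qu = Qf + Qb
Qu = 503.8 + 1320.2
Qu = 1824.0 kN


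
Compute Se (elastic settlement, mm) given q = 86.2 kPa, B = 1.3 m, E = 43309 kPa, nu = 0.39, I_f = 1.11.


Using Se = q * B * (1 - nu^2) * I_f / E
1 - nu^2 = 1 - 0.39^2 = 0.8479
Se = 86.2 * 1.3 * 0.8479 * 1.11 / 43309
Se = 0.002435 m
Convert to mm: Se = 0.002435 * 1000 = 2.435 mm


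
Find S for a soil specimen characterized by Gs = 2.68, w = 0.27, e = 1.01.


Using S = Gs * w / e
S = 2.68 * 0.27 / 1.01
S = 0.7164


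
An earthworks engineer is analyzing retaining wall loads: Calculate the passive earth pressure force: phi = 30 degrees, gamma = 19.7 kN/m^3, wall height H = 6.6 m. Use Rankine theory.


Compute passive earth pressure coefficient:
Kp = tan^2(45 + phi/2) = tan^2(60.0) = 3
Compute passive force:
Pp = 0.5 * Kp * gamma * H^2
Pp = 0.5 * 3 * 19.7 * 6.6^2
Pp = 1287.2 kN/m


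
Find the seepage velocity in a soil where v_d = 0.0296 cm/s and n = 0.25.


Using v_s = v_d / n
v_s = 0.0296 / 0.25
v_s = 0.1184 cm/s


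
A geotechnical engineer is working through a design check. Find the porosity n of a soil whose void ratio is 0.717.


Result: 0.4176

Derivation:
Using the relation n = e / (1 + e)
n = 0.717 / (1 + 0.717)
n = 0.717 / 1.717
n = 0.4176


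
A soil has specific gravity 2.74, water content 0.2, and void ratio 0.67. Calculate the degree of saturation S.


Result: 0.8179

Derivation:
Using S = Gs * w / e
S = 2.74 * 0.2 / 0.67
S = 0.8179


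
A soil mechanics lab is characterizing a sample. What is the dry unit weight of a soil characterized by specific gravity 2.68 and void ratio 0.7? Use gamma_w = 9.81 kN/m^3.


Using gamma_d = Gs * gamma_w / (1 + e)
gamma_d = 2.68 * 9.81 / (1 + 0.7)
gamma_d = 2.68 * 9.81 / 1.7
gamma_d = 15.465 kN/m^3


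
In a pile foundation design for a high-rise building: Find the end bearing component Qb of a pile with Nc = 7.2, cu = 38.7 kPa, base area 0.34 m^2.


Using Qb = Nc * cu * Ab
Qb = 7.2 * 38.7 * 0.34
Qb = 94.74 kN


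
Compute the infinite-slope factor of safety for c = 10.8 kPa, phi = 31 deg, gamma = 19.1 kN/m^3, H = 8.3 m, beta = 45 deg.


Using Fs = c / (gamma*H*sin(beta)*cos(beta)) + tan(phi)/tan(beta)
Cohesion contribution = 10.8 / (19.1*8.3*sin(45)*cos(45))
Cohesion contribution = 0.136252
Friction contribution = tan(31)/tan(45) = 0.600861
Fs = 0.136252 + 0.600861
Fs = 0.737


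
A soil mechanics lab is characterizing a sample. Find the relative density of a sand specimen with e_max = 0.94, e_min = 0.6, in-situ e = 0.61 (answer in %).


Result: 97.06 %

Derivation:
Using Dr = (e_max - e) / (e_max - e_min) * 100
e_max - e = 0.94 - 0.61 = 0.33
e_max - e_min = 0.94 - 0.6 = 0.34
Dr = 0.33 / 0.34 * 100
Dr = 97.06 %


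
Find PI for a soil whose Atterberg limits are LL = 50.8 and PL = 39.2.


Result: 11.6

Derivation:
Using PI = LL - PL
PI = 50.8 - 39.2
PI = 11.6


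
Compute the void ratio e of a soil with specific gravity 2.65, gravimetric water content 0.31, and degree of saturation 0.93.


Using the relation e = Gs * w / S
e = 2.65 * 0.31 / 0.93
e = 0.8833


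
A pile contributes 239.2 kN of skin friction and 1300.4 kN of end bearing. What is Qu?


Result: 1539.6 kN

Derivation:
Using Qu = Qf + Qb
Qu = 239.2 + 1300.4
Qu = 1539.6 kN


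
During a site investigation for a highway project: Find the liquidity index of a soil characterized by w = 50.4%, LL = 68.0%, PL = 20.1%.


Result: 0.633

Derivation:
First compute the plasticity index:
PI = LL - PL = 68.0 - 20.1 = 47.9
Then compute the liquidity index:
LI = (w - PL) / PI
LI = (50.4 - 20.1) / 47.9
LI = 0.633


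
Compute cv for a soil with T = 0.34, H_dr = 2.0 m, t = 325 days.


Result: 0.00418 m^2/day

Derivation:
Using cv = T * H_dr^2 / t
H_dr^2 = 2.0^2 = 4.0
cv = 0.34 * 4.0 / 325
cv = 0.00418 m^2/day


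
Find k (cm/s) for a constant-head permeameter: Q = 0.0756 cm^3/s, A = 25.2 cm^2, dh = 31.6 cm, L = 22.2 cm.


Result: 0.002108 cm/s

Derivation:
Compute hydraulic gradient:
i = dh / L = 31.6 / 22.2 = 1.42342
Then apply Darcy's law:
k = Q / (A * i)
k = 0.0756 / (25.2 * 1.42342)
k = 0.0756 / 35.8703
k = 0.002108 cm/s


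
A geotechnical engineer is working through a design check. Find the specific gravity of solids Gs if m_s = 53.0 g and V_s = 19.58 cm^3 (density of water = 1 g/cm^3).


Using Gs = m_s / (V_s * rho_w)
Since rho_w = 1 g/cm^3:
Gs = 53.0 / 19.58
Gs = 2.707


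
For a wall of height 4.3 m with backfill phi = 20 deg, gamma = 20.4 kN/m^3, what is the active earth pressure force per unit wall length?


Compute active earth pressure coefficient:
Ka = tan^2(45 - phi/2) = tan^2(35.0) = 0.490291
Compute active force:
Pa = 0.5 * Ka * gamma * H^2
Pa = 0.5 * 0.490291 * 20.4 * 4.3^2
Pa = 92.47 kN/m


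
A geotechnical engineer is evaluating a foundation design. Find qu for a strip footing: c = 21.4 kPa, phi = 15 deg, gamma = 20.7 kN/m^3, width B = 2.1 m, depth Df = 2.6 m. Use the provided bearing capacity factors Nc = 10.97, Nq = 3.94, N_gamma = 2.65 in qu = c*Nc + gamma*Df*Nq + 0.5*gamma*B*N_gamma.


Compute qu = c*Nc + gamma*Df*Nq + 0.5*gamma*B*N_gamma
Term 1: 21.4 * 10.97 = 234.758
Term 2: 20.7 * 2.6 * 3.94 = 212.0508
Term 3: 0.5 * 20.7 * 2.1 * 2.65 = 57.59775
qu = 234.758 + 212.0508 + 57.59775
qu = 504.41 kPa


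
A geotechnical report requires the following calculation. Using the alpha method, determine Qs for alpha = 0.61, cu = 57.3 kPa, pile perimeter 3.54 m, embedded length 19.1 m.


Result: 2363.31 kN

Derivation:
Using Qs = alpha * cu * perimeter * L
Qs = 0.61 * 57.3 * 3.54 * 19.1
Qs = 2363.31 kN


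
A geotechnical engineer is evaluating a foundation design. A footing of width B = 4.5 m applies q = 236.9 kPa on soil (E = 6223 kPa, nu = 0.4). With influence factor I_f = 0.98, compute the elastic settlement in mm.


Using Se = q * B * (1 - nu^2) * I_f / E
1 - nu^2 = 1 - 0.4^2 = 0.84
Se = 236.9 * 4.5 * 0.84 * 0.98 / 6223
Se = 0.141021 m
Convert to mm: Se = 0.141021 * 1000 = 141.021 mm


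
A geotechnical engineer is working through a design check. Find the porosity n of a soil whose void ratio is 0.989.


Using the relation n = e / (1 + e)
n = 0.989 / (1 + 0.989)
n = 0.989 / 1.989
n = 0.4972


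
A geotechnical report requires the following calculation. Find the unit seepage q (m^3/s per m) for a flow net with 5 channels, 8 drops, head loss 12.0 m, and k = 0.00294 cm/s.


Result: 0.0002205 m^3/s per m

Derivation:
Convert k to m/s for unit consistency with H:
k = 0.00294 cm/s = 0.00294 / 100 m/s = 2.94e-05 m/s
Using q = k * H * Nf / Nd
Nf / Nd = 5 / 8 = 0.625
q = 2.94e-05 * 12.0 * 0.625
q = 0.0002205 m^3/s per m


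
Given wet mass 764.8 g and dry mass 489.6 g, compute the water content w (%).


Using w = (m_wet - m_dry) / m_dry * 100
m_wet - m_dry = 764.8 - 489.6 = 275.2 g
w = 275.2 / 489.6 * 100
w = 56.21 %


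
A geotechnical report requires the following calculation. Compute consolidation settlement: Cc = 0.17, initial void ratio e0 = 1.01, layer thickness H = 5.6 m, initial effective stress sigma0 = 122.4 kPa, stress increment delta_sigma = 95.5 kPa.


Using Sc = Cc * H / (1 + e0) * log10((sigma0 + delta_sigma) / sigma0)
Stress ratio = (122.4 + 95.5) / 122.4 = 1.78023
log10(1.78023) = 0.250476
Cc * H / (1 + e0) = 0.17 * 5.6 / (1 + 1.01) = 0.473632
Sc = 0.473632 * 0.250476
Sc = 0.1186 m


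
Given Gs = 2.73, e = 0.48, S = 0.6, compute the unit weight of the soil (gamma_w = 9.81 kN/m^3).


Result: 20.004 kN/m^3

Derivation:
Using gamma = gamma_w * (Gs + S*e) / (1 + e)
Numerator: Gs + S*e = 2.73 + 0.6*0.48 = 3.018
Denominator: 1 + e = 1 + 0.48 = 1.48
gamma = 9.81 * 3.018 / 1.48
gamma = 20.004 kN/m^3


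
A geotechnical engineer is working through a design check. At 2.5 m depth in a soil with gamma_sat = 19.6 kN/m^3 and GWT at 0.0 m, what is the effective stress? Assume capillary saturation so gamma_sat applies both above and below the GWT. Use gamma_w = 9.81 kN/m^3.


Result: 24.48 kPa

Derivation:
Total stress = gamma_sat * depth
sigma = 19.6 * 2.5 = 49.0 kPa
Pore water pressure u = gamma_w * (depth - d_wt)
u = 9.81 * (2.5 - 0.0) = 24.525 kPa
Effective stress = sigma - u
sigma' = 49.0 - 24.525 = 24.48 kPa


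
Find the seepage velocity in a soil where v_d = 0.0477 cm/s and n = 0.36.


Using v_s = v_d / n
v_s = 0.0477 / 0.36
v_s = 0.1325 cm/s


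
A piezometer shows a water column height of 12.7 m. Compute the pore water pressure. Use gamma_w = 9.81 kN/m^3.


Using u = gamma_w * h_w
u = 9.81 * 12.7
u = 124.59 kPa


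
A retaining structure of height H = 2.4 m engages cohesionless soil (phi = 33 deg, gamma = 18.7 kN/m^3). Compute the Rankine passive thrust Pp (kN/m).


Result: 182.69 kN/m

Derivation:
Compute passive earth pressure coefficient:
Kp = tan^2(45 + phi/2) = tan^2(61.5) = 3.39212
Compute passive force:
Pp = 0.5 * Kp * gamma * H^2
Pp = 0.5 * 3.39212 * 18.7 * 2.4^2
Pp = 182.69 kN/m


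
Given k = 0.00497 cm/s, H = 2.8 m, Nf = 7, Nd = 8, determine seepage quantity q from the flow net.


Result: 0.0001218 m^3/s per m

Derivation:
Convert k to m/s for unit consistency with H:
k = 0.00497 cm/s = 0.00497 / 100 m/s = 4.97e-05 m/s
Using q = k * H * Nf / Nd
Nf / Nd = 7 / 8 = 0.875
q = 4.97e-05 * 2.8 * 0.875
q = 0.0001218 m^3/s per m


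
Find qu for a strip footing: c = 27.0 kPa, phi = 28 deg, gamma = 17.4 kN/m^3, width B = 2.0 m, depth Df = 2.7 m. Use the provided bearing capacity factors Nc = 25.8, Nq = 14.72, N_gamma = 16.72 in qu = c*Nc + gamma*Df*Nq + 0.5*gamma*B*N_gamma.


Result: 1679.07 kPa

Derivation:
Compute qu = c*Nc + gamma*Df*Nq + 0.5*gamma*B*N_gamma
Term 1: 27.0 * 25.8 = 696.6
Term 2: 17.4 * 2.7 * 14.72 = 691.5456
Term 3: 0.5 * 17.4 * 2.0 * 16.72 = 290.928
qu = 696.6 + 691.5456 + 290.928
qu = 1679.07 kPa


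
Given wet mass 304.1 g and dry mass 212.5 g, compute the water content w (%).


Using w = (m_wet - m_dry) / m_dry * 100
m_wet - m_dry = 304.1 - 212.5 = 91.6 g
w = 91.6 / 212.5 * 100
w = 43.11 %


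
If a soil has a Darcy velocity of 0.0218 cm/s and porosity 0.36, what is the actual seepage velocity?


Using v_s = v_d / n
v_s = 0.0218 / 0.36
v_s = 0.06056 cm/s


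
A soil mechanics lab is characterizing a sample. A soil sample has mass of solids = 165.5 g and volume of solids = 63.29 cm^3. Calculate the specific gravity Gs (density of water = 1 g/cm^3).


Result: 2.615

Derivation:
Using Gs = m_s / (V_s * rho_w)
Since rho_w = 1 g/cm^3:
Gs = 165.5 / 63.29
Gs = 2.615
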